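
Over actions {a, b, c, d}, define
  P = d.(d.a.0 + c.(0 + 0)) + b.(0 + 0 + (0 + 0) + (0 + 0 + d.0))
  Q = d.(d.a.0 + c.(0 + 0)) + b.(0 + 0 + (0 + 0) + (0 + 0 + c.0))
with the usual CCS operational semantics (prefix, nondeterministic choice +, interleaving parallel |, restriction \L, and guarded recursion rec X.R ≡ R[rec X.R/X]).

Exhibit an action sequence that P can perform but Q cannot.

P's transition system — 6 states:
  p0 = d.(d.a.0 + c.(0 + 0)) + b.(0 + 0 + (0 + 0) + (0 + 0 + d.0)) ⊢ --b--▸ p1, --d--▸ p2
  p1 = 0 + 0 + (0 + 0) + (0 + 0 + d.0) ⊢ --d--▸ p3
  p2 = d.a.0 + c.(0 + 0) ⊢ --c--▸ p4, --d--▸ p5
  p3 = 0 ⊢ deadlocked
  p4 = 0 + 0 ⊢ deadlocked
  p5 = a.0 ⊢ --a--▸ p3
Q's transition system — 6 states:
  q0 = d.(d.a.0 + c.(0 + 0)) + b.(0 + 0 + (0 + 0) + (0 + 0 + c.0)) ⊢ --b--▸ q1, --d--▸ q2
  q1 = 0 + 0 + (0 + 0) + (0 + 0 + c.0) ⊢ --c--▸ q3
  q2 = d.a.0 + c.(0 + 0) ⊢ --c--▸ q4, --d--▸ q5
  q3 = 0 ⊢ deadlocked
  q4 = 0 + 0 ⊢ deadlocked
  q5 = a.0 ⊢ --a--▸ q3
Executing bd from P (initial set {p0}):
  after b @ step 1: {p1}
  after d @ step 2: {p3}
  P completes σ.
Executing bd from Q (initial set {q0}):
  after b @ step 1: {q1}
  after d @ step 2: ∅  — Q cannot continue

bd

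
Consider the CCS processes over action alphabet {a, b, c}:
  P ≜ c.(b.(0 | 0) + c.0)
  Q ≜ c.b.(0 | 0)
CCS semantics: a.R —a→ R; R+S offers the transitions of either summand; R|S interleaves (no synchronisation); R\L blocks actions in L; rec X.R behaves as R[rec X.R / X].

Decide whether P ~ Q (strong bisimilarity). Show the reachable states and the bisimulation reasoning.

P ≁ Q

P's transition system — 4 states:
  u0 = c.(b.(0 | 0) + c.0) → =c=> u1
  u1 = b.(0 | 0) + c.0 → =b=> u2, =c=> u3
  u2 = 0 | 0 → deadlocked
  u3 = 0 → deadlocked
Q's transition system — 3 states:
  v0 = c.b.(0 | 0) → =c=> v1
  v1 = b.(0 | 0) → =b=> v2
  v2 = 0 | 0 → deadlocked
Partition-refinement fixed point:
  B0 = {u0}
  B1 = {u1}
  B2 = {u2, u3, v2}
  B3 = {v0}
  B4 = {v1}
u0 ∈ B0, v0 ∈ B3 → different blocks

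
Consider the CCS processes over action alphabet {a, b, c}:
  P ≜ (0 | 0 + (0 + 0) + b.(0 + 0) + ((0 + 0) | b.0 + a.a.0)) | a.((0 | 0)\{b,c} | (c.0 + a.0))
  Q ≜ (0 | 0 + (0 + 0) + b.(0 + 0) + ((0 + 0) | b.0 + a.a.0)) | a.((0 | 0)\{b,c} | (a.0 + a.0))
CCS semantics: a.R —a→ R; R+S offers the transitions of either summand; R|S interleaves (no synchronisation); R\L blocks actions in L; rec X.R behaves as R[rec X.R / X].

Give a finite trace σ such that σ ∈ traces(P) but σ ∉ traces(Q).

P's transition system — 15 states:
  u0 = (0 | 0 + (0 + 0) + b.(0 + 0) + ((0 + 0) | b.0 + a.a.0)) | a.((0 | 0)\{b,c} | (c.0 + a.0)) | -a-> u1, -a-> u2, -b-> u3, -b-> u4
  u1 = (0 | 0 + (0 + 0) + b.(0 + 0) + ((0 + 0) | b.0 + a.a.0)) | ((0 | 0)\{b,c} | (c.0 + a.0)) | -a-> u5, -a-> u6, -b-> u7, -b-> u8, -c-> u5
  u2 = a.0 | a.((0 | 0)\{b,c} | (c.0 + a.0)) | -a-> u6, -a-> u9
  u3 = (0 + 0) | 0 | a.((0 | 0)\{b,c} | (c.0 + a.0)) | -a-> u8
  u4 = (0 + 0) | a.((0 | 0)\{b,c} | (c.0 + a.0)) | -a-> u7
  u5 = (0 | 0 + (0 + 0) + b.(0 + 0) + ((0 + 0) | b.0 + a.a.0)) | ((0 | 0)\{b,c} | 0) | -a-> u10, -b-> u11, -b-> u12
  u6 = a.0 | ((0 | 0)\{b,c} | (c.0 + a.0)) | -a-> u10, -a-> u13, -c-> u10
  u7 = (0 + 0) | ((0 | 0)\{b,c} | (c.0 + a.0)) | -a-> u11, -c-> u11
  u8 = (0 + 0) | 0 | ((0 | 0)\{b,c} | (c.0 + a.0)) | -a-> u12, -c-> u12
  u9 = 0 | a.((0 | 0)\{b,c} | (c.0 + a.0)) | -a-> u13
  u10 = a.0 | ((0 | 0)\{b,c} | 0) | -a-> u14
  u11 = (0 + 0) | ((0 | 0)\{b,c} | 0) | ∅
  u12 = (0 + 0) | 0 | ((0 | 0)\{b,c} | 0) | ∅
  u13 = 0 | ((0 | 0)\{b,c} | (c.0 + a.0)) | -a-> u14, -c-> u14
  u14 = 0 | ((0 | 0)\{b,c} | 0) | ∅
Q's transition system — 15 states:
  v0 = (0 | 0 + (0 + 0) + b.(0 + 0) + ((0 + 0) | b.0 + a.a.0)) | a.((0 | 0)\{b,c} | (a.0 + a.0)) | -a-> v1, -a-> v2, -b-> v3, -b-> v4
  v1 = (0 | 0 + (0 + 0) + b.(0 + 0) + ((0 + 0) | b.0 + a.a.0)) | ((0 | 0)\{b,c} | (a.0 + a.0)) | -a-> v5, -a-> v6, -b-> v7, -b-> v8
  v2 = a.0 | a.((0 | 0)\{b,c} | (a.0 + a.0)) | -a-> v6, -a-> v9
  v3 = (0 + 0) | 0 | a.((0 | 0)\{b,c} | (a.0 + a.0)) | -a-> v8
  v4 = (0 + 0) | a.((0 | 0)\{b,c} | (a.0 + a.0)) | -a-> v7
  v5 = (0 | 0 + (0 + 0) + b.(0 + 0) + ((0 + 0) | b.0 + a.a.0)) | ((0 | 0)\{b,c} | 0) | -a-> v10, -b-> v11, -b-> v12
  v6 = a.0 | ((0 | 0)\{b,c} | (a.0 + a.0)) | -a-> v10, -a-> v13
  v7 = (0 + 0) | ((0 | 0)\{b,c} | (a.0 + a.0)) | -a-> v11
  v8 = (0 + 0) | 0 | ((0 | 0)\{b,c} | (a.0 + a.0)) | -a-> v12
  v9 = 0 | a.((0 | 0)\{b,c} | (a.0 + a.0)) | -a-> v13
  v10 = a.0 | ((0 | 0)\{b,c} | 0) | -a-> v14
  v11 = (0 + 0) | ((0 | 0)\{b,c} | 0) | ∅
  v12 = (0 + 0) | 0 | ((0 | 0)\{b,c} | 0) | ∅
  v13 = 0 | ((0 | 0)\{b,c} | (a.0 + a.0)) | -a-> v14
  v14 = 0 | ((0 | 0)\{b,c} | 0) | ∅
Trace ⟨ac⟩ through P, begin at {u0}:
  step 1 (a): {u1, u2}
  step 2 (c): {u5}
  — P admits the full trace.
Trace ⟨ac⟩ through Q, begin at {v0}:
  step 1 (a): {v1, v2}
  step 2 (c): no successor for Q

ac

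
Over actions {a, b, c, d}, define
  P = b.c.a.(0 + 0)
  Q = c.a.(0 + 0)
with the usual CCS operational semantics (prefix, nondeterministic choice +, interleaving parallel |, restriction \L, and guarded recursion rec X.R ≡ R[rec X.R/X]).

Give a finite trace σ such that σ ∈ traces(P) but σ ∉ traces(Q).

b

Reachable graph of P (4 states):
  s0 = b.c.a.(0 + 0) → -b-> s1
  s1 = c.a.(0 + 0) → -c-> s2
  s2 = a.(0 + 0) → -a-> s3
  s3 = 0 + 0 → (no moves)
Reachable graph of Q (3 states):
  t0 = c.a.(0 + 0) → -c-> t1
  t1 = a.(0 + 0) → -a-> t2
  t2 = 0 + 0 → (no moves)
Executing b from P (initial set {s0}):
  step 1 (b): {s1}
  P completes σ.
Executing b from Q (initial set {t0}):
  step 1 (b): ∅ (Q stuck)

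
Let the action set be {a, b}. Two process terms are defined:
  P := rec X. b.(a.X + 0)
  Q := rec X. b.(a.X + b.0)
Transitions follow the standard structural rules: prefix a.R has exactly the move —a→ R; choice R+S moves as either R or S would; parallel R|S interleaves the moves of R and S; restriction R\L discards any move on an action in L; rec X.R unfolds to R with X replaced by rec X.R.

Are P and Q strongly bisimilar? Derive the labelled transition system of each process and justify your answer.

P's transition system — 2 states:
  p0 = rec X. b.(a.X + 0) ⊢ --b--▸ p1
  p1 = a.(rec X. b.(a.X + 0)) + 0 ⊢ --a--▸ p0
Q's transition system — 3 states:
  q0 = rec X. b.(a.X + b.0) ⊢ --b--▸ q1
  q1 = a.(rec X. b.(a.X + b.0)) + b.0 ⊢ --a--▸ q0, --b--▸ q2
  q2 = 0 ⊢ deadlocked
Bisimilarity quotient blocks:
  B0 = {p0}
  B1 = {p1}
  B2 = {q0}
  B3 = {q1}
  B4 = {q2}
p0 ∈ B0, q0 ∈ B2 → different blocks

not bisimilar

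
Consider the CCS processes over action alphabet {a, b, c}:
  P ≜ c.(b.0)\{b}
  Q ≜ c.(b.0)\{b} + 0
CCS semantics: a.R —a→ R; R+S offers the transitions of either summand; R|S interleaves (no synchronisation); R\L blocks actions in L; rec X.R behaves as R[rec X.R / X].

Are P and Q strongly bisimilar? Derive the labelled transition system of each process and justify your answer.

YES

LTS(P): 2 reachable states
  u0 = c.(b.0)\{b} | ··c··> u1
  u1 = (b.0)\{b} | ·
LTS(Q): 2 reachable states
  v0 = c.(b.0)\{b} + 0 | ··c··> v1
  v1 = (b.0)\{b} | ·
Bisimilarity quotient blocks:
  B0 = {u0, v0}
  B1 = {u1, v1}
u0 ∈ B0, v0 ∈ B0 → same block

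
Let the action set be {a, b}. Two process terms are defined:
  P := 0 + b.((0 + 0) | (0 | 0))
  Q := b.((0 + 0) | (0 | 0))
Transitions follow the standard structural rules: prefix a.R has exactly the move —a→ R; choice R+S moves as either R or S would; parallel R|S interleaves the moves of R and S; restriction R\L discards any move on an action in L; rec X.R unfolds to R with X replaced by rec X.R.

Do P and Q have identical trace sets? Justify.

trace-equivalent

LTS(P): 2 reachable states
  m0 = 0 + b.((0 + 0) | (0 | 0)) has moves =b=> m1
  m1 = (0 + 0) | (0 | 0) has moves deadlocked
LTS(Q): 2 reachable states
  n0 = b.((0 + 0) | (0 | 0)) has moves =b=> n1
  n1 = (0 + 0) | (0 | 0) has moves deadlocked
Coarsest stable partition (strong bisimilarity classes):
  B0 = {m0, n0}
  B1 = {m1, n1}
m0 ∈ B0, n0 ∈ B0 → same block
Bisimilar ⇒ trace-equivalent.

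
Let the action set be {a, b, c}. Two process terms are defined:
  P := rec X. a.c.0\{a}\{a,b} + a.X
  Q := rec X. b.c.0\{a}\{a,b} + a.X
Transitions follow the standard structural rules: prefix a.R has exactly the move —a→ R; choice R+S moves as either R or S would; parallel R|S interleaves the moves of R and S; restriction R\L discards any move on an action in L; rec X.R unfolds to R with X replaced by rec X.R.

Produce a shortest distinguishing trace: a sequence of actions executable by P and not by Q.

Reachable graph of P (3 states):
  u0 = rec X. a.c.0\{a}\{a,b} + a.X ⊢ -a-> u0, -a-> u1
  u1 = c.0\{a}\{a,b} ⊢ -c-> u2
  u2 = 0\{a}\{a,b} ⊢ (no moves)
Reachable graph of Q (3 states):
  v0 = rec X. b.c.0\{a}\{a,b} + a.X ⊢ -a-> v0, -b-> v1
  v1 = c.0\{a}\{a,b} ⊢ -c-> v2
  v2 = 0\{a}\{a,b} ⊢ (no moves)
Run σ = ⟨ac⟩ on P: start {u0}
  after a @ step 1: {u0, u1}
  after c @ step 2: {u2}
  ✓ P
Run σ = ⟨ac⟩ on Q: start {v0}
  after a @ step 1: {v0}
  after c @ step 2: ∅ (Q stuck)

ac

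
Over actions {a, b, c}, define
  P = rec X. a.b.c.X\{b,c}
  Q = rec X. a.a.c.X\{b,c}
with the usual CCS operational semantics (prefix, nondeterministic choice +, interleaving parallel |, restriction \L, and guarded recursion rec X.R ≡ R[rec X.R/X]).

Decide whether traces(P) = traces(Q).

Reachable graph of P (5 states):
  p0 = rec X. a.b.c.X\{b,c} :: -a-> p1
  p1 = b.c.(rec X. a.b.c.X\{b,c})\{b,c} :: -b-> p2
  p2 = c.(rec X. a.b.c.X\{b,c})\{b,c} :: -c-> p3
  p3 = (rec X. a.b.c.X\{b,c})\{b,c} :: -a-> p4
  p4 = (b.c.(rec X. a.b.c.X\{b,c})\{b,c})\{b,c} :: deadlocked
Reachable graph of Q (6 states):
  q0 = rec X. a.a.c.X\{b,c} :: -a-> q1
  q1 = a.c.(rec X. a.a.c.X\{b,c})\{b,c} :: -a-> q2
  q2 = c.(rec X. a.a.c.X\{b,c})\{b,c} :: -c-> q3
  q3 = (rec X. a.a.c.X\{b,c})\{b,c} :: -a-> q4
  q4 = (a.c.(rec X. a.a.c.X\{b,c})\{b,c})\{b,c} :: -a-> q5
  q5 = (c.(rec X. a.a.c.X\{b,c})\{b,c})\{b,c} :: deadlocked
Executing ab from P (initial set {p0}):
  after a @ step 1: {p1}
  after b @ step 2: {p2}
  ✓ P
Executing ab from Q (initial set {q0}):
  after a @ step 1: {q1}
  after b @ step 2: ∅  — Q cannot continue

NO — witness ⟨ab⟩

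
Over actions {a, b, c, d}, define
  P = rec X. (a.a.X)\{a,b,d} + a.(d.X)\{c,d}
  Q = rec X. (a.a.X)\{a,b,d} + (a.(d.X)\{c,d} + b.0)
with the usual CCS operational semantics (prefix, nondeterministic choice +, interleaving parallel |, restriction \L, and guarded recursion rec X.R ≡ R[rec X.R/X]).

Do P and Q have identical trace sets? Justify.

NO — witness ⟨b⟩

P's transition system — 2 states:
  s0 = rec X. (a.a.X)\{a,b,d} + a.(d.X)\{c,d} | --a--▸ s1
  s1 = (d.(rec X. (a.a.X)\{a,b,d} + a.(d.X)\{c,d}))\{c,d} | stopped
Q's transition system — 3 states:
  t0 = rec X. (a.a.X)\{a,b,d} + (a.(d.X)\{c,d} + b.0) | --a--▸ t1, --b--▸ t2
  t1 = (d.(rec X. (a.a.X)\{a,b,d} + (a.(d.X)\{c,d} + b.0)))\{c,d} | stopped
  t2 = 0 | stopped
Trace ⟨b⟩ through Q, begin at {t0}:
  step 1 (b): {t2}
  ✓ Q
Trace ⟨b⟩ through P, begin at {s0}:
  step 1 (b): no successor for P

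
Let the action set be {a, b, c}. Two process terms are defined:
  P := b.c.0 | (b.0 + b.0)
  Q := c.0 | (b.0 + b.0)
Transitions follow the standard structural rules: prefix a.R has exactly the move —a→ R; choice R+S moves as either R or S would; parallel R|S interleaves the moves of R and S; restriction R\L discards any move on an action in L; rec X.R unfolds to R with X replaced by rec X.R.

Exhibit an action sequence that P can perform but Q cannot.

P's transition system — 6 states:
  p0 = b.c.0 | (b.0 + b.0) has moves -b-> p1, -b-> p2
  p1 = b.c.0 | 0 has moves -b-> p3
  p2 = c.0 | (b.0 + b.0) has moves -b-> p3, -c-> p4
  p3 = c.0 | 0 has moves -c-> p5
  p4 = 0 | (b.0 + b.0) has moves -b-> p5
  p5 = 0 | 0 has moves ·
Q's transition system — 4 states:
  q0 = c.0 | (b.0 + b.0) has moves -b-> q1, -c-> q2
  q1 = c.0 | 0 has moves -c-> q3
  q2 = 0 | (b.0 + b.0) has moves -b-> q3
  q3 = 0 | 0 has moves ·
Executing bb from P (initial set {p0}):
  [1] b ⇒ {p1, p2}
  [2] b ⇒ {p3}
  P completes σ.
Executing bb from Q (initial set {q0}):
  [1] b ⇒ {q1}
  [2] b ⇒ ∅  — Q cannot continue

bb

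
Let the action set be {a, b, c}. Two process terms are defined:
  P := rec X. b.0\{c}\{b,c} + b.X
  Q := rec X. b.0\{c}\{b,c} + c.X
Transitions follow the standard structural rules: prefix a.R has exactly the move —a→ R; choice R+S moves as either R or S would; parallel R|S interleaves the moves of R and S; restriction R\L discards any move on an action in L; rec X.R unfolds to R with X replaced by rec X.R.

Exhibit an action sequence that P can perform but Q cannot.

bb

Reachable graph of P (2 states):
  m0 = rec X. b.0\{c}\{b,c} + b.X has moves -b-> m0, -b-> m1
  m1 = 0\{c}\{b,c} has moves (no moves)
Reachable graph of Q (2 states):
  n0 = rec X. b.0\{c}\{b,c} + c.X has moves -b-> n1, -c-> n0
  n1 = 0\{c}\{b,c} has moves (no moves)
Executing bb from P (initial set {m0}):
  step 1 (b): {m0, m1}
  step 2 (b): {m0, m1}
  ✓ P
Executing bb from Q (initial set {n0}):
  step 1 (b): {n1}
  step 2 (b): no successor for Q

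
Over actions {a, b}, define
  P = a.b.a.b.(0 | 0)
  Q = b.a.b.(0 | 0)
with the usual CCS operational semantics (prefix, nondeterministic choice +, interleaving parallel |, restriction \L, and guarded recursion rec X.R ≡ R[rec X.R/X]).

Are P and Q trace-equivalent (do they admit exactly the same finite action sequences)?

P's transition system — 5 states:
  m0 = a.b.a.b.(0 | 0) | ··a··> m1
  m1 = b.a.b.(0 | 0) | ··b··> m2
  m2 = a.b.(0 | 0) | ··a··> m3
  m3 = b.(0 | 0) | ··b··> m4
  m4 = 0 | 0 | (no moves)
Q's transition system — 4 states:
  n0 = b.a.b.(0 | 0) | ··b··> n1
  n1 = a.b.(0 | 0) | ··a··> n2
  n2 = b.(0 | 0) | ··b··> n3
  n3 = 0 | 0 | (no moves)
Run σ = ⟨a⟩ on P: start {m0}
  step 1 (a): {m1}
  — P admits the full trace.
Run σ = ⟨a⟩ on Q: start {n0}
  step 1 (a): ∅  — Q cannot continue

NO — witness ⟨a⟩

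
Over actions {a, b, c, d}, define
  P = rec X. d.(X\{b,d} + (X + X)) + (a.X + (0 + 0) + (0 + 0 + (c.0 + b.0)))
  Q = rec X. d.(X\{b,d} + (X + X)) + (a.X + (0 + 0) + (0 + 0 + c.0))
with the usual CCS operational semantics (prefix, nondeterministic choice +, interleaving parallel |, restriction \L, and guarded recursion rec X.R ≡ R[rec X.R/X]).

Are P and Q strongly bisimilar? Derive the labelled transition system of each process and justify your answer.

Reachable graph of P (5 states):
  s0 = rec X. d.(X\{b,d} + (X + X)) + (a.X + (0 + 0) + (0 + 0 + (c.0 + b.0))) → --a--▸ s0, --b--▸ s1, --c--▸ s1, --d--▸ s2
  s1 = 0 → (no moves)
  s2 = (rec X. d.(X\{b,d} + (X + X)) + (a.X + (0 + 0) + (0 + 0 + (c.0 + b.0))))\{b,d} + ((rec X. d.(X\{b,d} + (X + X)) + (a.X + (0 + 0) + (0 + 0 + (c.0 + b.0)))) + (rec X. d.(X\{b,d} + (X + X)) + (a.X + (0 + 0) + (0 + 0 + (c.0 + b.0))))) → --a--▸ s0, --a--▸ s3, --b--▸ s1, --c--▸ s1, --c--▸ s4, --d--▸ s2
  s3 = (rec X. d.(X\{b,d} + (X + X)) + (a.X + (0 + 0) + (0 + 0 + (c.0 + b.0))))\{b,d} → --a--▸ s3, --c--▸ s4
  s4 = 0\{b,d} → (no moves)
Reachable graph of Q (5 states):
  t0 = rec X. d.(X\{b,d} + (X + X)) + (a.X + (0 + 0) + (0 + 0 + c.0)) → --a--▸ t0, --c--▸ t1, --d--▸ t2
  t1 = 0 → (no moves)
  t2 = (rec X. d.(X\{b,d} + (X + X)) + (a.X + (0 + 0) + (0 + 0 + c.0)))\{b,d} + ((rec X. d.(X\{b,d} + (X + X)) + (a.X + (0 + 0) + (0 + 0 + c.0))) + (rec X. d.(X\{b,d} + (X + X)) + (a.X + (0 + 0) + (0 + 0 + c.0)))) → --a--▸ t0, --a--▸ t3, --c--▸ t1, --c--▸ t4, --d--▸ t2
  t3 = (rec X. d.(X\{b,d} + (X + X)) + (a.X + (0 + 0) + (0 + 0 + c.0)))\{b,d} → --a--▸ t3, --c--▸ t4
  t4 = 0\{b,d} → (no moves)
Partition-refinement fixed point:
  B0 = {s0}
  B1 = {s1, s4, t1, t4}
  B2 = {s2}
  B3 = {s3, t3}
  B4 = {t0}
  B5 = {t2}
s0 ∈ B0, t0 ∈ B4 → different blocks

NO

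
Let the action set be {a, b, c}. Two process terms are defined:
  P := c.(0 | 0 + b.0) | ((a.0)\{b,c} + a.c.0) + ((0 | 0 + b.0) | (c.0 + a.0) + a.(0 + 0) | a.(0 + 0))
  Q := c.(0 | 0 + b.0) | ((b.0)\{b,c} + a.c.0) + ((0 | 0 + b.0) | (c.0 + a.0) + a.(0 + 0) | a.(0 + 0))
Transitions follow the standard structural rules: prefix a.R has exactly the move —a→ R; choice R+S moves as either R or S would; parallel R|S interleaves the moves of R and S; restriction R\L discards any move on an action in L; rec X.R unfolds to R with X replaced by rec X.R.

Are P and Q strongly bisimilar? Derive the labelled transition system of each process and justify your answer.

P's transition system — 16 states:
  u0 = c.(0 | 0 + b.0) | ((a.0)\{b,c} + a.c.0) + ((0 | 0 + b.0) | (c.0 + a.0) + a.(0 + 0) | a.(0 + 0)) has moves -a-> u1, -a-> u2, -a-> u3, -a-> u4, -a-> u5, -b-> u6, -c-> u2, -c-> u7
  u1 = (0 + 0) | a.(0 + 0) has moves -a-> u8
  u2 = (0 | 0 + b.0) | 0 has moves -b-> u9
  u3 = a.(0 + 0) | (0 + 0) has moves -a-> u8
  u4 = c.(0 | 0 + b.0) | 0\{b,c} has moves -c-> u10
  u5 = c.(0 | 0 + b.0) | c.0 has moves -c-> u11, -c-> u12
  u6 = 0 | (c.0 + a.0) has moves -a-> u9, -c-> u9
  u7 = (0 | 0 + b.0) | ((a.0)\{b,c} + a.c.0) has moves -a-> u10, -a-> u11, -b-> u13
  u8 = (0 + 0) | (0 + 0) has moves stopped
  u9 = 0 | 0 has moves stopped
  u10 = (0 | 0 + b.0) | 0\{b,c} has moves -b-> u14
  u11 = (0 | 0 + b.0) | c.0 has moves -b-> u15, -c-> u2
  u12 = c.(0 | 0 + b.0) | 0 has moves -c-> u2
  u13 = 0 | ((a.0)\{b,c} + a.c.0) has moves -a-> u14, -a-> u15
  u14 = 0 | 0\{b,c} has moves stopped
  u15 = 0 | c.0 has moves -c-> u9
Q's transition system — 13 states:
  v0 = c.(0 | 0 + b.0) | ((b.0)\{b,c} + a.c.0) + ((0 | 0 + b.0) | (c.0 + a.0) + a.(0 + 0) | a.(0 + 0)) has moves -a-> v1, -a-> v2, -a-> v3, -a-> v4, -b-> v5, -c-> v2, -c-> v6
  v1 = (0 + 0) | a.(0 + 0) has moves -a-> v7
  v2 = (0 | 0 + b.0) | 0 has moves -b-> v8
  v3 = a.(0 + 0) | (0 + 0) has moves -a-> v7
  v4 = c.(0 | 0 + b.0) | c.0 has moves -c-> v10, -c-> v9
  v5 = 0 | (c.0 + a.0) has moves -a-> v8, -c-> v8
  v6 = (0 | 0 + b.0) | ((b.0)\{b,c} + a.c.0) has moves -a-> v9, -b-> v11
  v7 = (0 + 0) | (0 + 0) has moves stopped
  v8 = 0 | 0 has moves stopped
  v9 = (0 | 0 + b.0) | c.0 has moves -b-> v12, -c-> v2
  v10 = c.(0 | 0 + b.0) | 0 has moves -c-> v2
  v11 = 0 | ((b.0)\{b,c} + a.c.0) has moves -a-> v12
  v12 = 0 | c.0 has moves -c-> v8
Coarsest stable partition (strong bisimilarity classes):
  B0 = {u0}
  B1 = {u10, u2, v2}
  B2 = {u14, u8, u9, v7, v8}
  B3 = {u6, v5}
  B4 = {u1, u3, v1, v3}
  B5 = {u5, v4}
  B6 = {u12, u4, v10}
  B7 = {u11, v9}
  B8 = {u15, v12}
  B9 = {u7}
  B10 = {u13}
  B11 = {v0}
  B12 = {v6}
  B13 = {v11}
u0 ∈ B0, v0 ∈ B11 → different blocks

NO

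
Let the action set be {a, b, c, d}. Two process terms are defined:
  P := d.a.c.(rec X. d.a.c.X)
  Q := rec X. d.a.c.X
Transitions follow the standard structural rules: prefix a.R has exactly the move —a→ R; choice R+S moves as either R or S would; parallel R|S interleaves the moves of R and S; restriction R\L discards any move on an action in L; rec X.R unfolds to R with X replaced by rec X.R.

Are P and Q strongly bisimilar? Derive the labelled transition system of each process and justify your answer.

LTS(P): 4 reachable states
  m0 = d.a.c.(rec X. d.a.c.X) ⊢ ··d··> m1
  m1 = a.c.(rec X. d.a.c.X) ⊢ ··a··> m2
  m2 = c.(rec X. d.a.c.X) ⊢ ··c··> m3
  m3 = rec X. d.a.c.X ⊢ ··d··> m1
LTS(Q): 3 reachable states
  n0 = rec X. d.a.c.X ⊢ ··d··> n1
  n1 = a.c.(rec X. d.a.c.X) ⊢ ··a··> n2
  n2 = c.(rec X. d.a.c.X) ⊢ ··c··> n0
Bisimilarity quotient blocks:
  B0 = {m0, m3, n0}
  B1 = {m1, n1}
  B2 = {m2, n2}
m0 ∈ B0, n0 ∈ B0 → same block

YES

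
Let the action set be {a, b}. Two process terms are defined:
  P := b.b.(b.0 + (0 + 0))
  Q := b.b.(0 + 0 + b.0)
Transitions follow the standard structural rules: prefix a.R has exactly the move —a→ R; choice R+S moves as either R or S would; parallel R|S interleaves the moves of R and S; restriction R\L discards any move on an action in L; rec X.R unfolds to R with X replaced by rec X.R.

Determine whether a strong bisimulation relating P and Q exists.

YES

LTS(P): 4 reachable states
  s0 = b.b.(b.0 + (0 + 0)) | --b--▸ s1
  s1 = b.(b.0 + (0 + 0)) | --b--▸ s2
  s2 = b.0 + (0 + 0) | --b--▸ s3
  s3 = 0 | stopped
LTS(Q): 4 reachable states
  t0 = b.b.(0 + 0 + b.0) | --b--▸ t1
  t1 = b.(0 + 0 + b.0) | --b--▸ t2
  t2 = 0 + 0 + b.0 | --b--▸ t3
  t3 = 0 | stopped
Bisimilarity quotient blocks:
  B0 = {s0, t0}
  B1 = {s1, t1}
  B2 = {s2, t2}
  B3 = {s3, t3}
s0 ∈ B0, t0 ∈ B0 → same block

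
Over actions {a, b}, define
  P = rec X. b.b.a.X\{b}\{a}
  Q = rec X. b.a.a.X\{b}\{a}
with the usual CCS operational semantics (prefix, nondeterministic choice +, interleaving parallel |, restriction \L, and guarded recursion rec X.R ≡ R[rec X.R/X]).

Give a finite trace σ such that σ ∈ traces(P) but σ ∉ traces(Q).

P's transition system — 4 states:
  s0 = rec X. b.b.a.X\{b}\{a} ⊢ -b-> s1
  s1 = b.a.(rec X. b.b.a.X\{b}\{a})\{b}\{a} ⊢ -b-> s2
  s2 = a.(rec X. b.b.a.X\{b}\{a})\{b}\{a} ⊢ -a-> s3
  s3 = (rec X. b.b.a.X\{b}\{a})\{b}\{a} ⊢ ∅
Q's transition system — 4 states:
  t0 = rec X. b.a.a.X\{b}\{a} ⊢ -b-> t1
  t1 = a.a.(rec X. b.a.a.X\{b}\{a})\{b}\{a} ⊢ -a-> t2
  t2 = a.(rec X. b.a.a.X\{b}\{a})\{b}\{a} ⊢ -a-> t3
  t3 = (rec X. b.a.a.X\{b}\{a})\{b}\{a} ⊢ ∅
Executing bb from P (initial set {s0}):
  [1] b ⇒ {s1}
  [2] b ⇒ {s2}
  P completes σ.
Executing bb from Q (initial set {t0}):
  [1] b ⇒ {t1}
  [2] b ⇒ no successor for Q

bb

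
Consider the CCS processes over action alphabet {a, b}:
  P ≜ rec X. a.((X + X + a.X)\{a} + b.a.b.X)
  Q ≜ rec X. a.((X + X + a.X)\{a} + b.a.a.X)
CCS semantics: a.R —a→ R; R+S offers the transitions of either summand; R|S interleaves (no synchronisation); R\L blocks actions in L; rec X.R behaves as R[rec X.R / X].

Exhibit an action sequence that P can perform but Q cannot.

Reachable graph of P (4 states):
  s0 = rec X. a.((X + X + a.X)\{a} + b.a.b.X) ⊢ -a-> s1
  s1 = ((rec X. a.((X + X + a.X)\{a} + b.a.b.X)) + (rec X. a.((X + X + a.X)\{a} + b.a.b.X)) + a.(rec X. a.((X + X + a.X)\{a} + b.a.b.X)))\{a} + b.a.b.(rec X. a.((X + X + a.X)\{a} + b.a.b.X)) ⊢ -b-> s2
  s2 = a.b.(rec X. a.((X + X + a.X)\{a} + b.a.b.X)) ⊢ -a-> s3
  s3 = b.(rec X. a.((X + X + a.X)\{a} + b.a.b.X)) ⊢ -b-> s0
Reachable graph of Q (4 states):
  t0 = rec X. a.((X + X + a.X)\{a} + b.a.a.X) ⊢ -a-> t1
  t1 = ((rec X. a.((X + X + a.X)\{a} + b.a.a.X)) + (rec X. a.((X + X + a.X)\{a} + b.a.a.X)) + a.(rec X. a.((X + X + a.X)\{a} + b.a.a.X)))\{a} + b.a.a.(rec X. a.((X + X + a.X)\{a} + b.a.a.X)) ⊢ -b-> t2
  t2 = a.a.(rec X. a.((X + X + a.X)\{a} + b.a.a.X)) ⊢ -a-> t3
  t3 = a.(rec X. a.((X + X + a.X)\{a} + b.a.a.X)) ⊢ -a-> t0
Run σ = ⟨abab⟩ on P: start {s0}
  [1] a ⇒ {s1}
  [2] b ⇒ {s2}
  [3] a ⇒ {s3}
  [4] b ⇒ {s0}
  P completes σ.
Run σ = ⟨abab⟩ on Q: start {t0}
  [1] a ⇒ {t1}
  [2] b ⇒ {t2}
  [3] a ⇒ {t3}
  [4] b ⇒ no successor for Q

abab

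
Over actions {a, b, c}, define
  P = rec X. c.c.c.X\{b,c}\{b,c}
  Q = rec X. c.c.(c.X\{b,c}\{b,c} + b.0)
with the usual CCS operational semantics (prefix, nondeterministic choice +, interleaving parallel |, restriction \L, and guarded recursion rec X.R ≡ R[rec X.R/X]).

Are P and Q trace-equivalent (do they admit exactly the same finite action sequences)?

trace-distinct — witness ⟨ccb⟩

Reachable graph of P (4 states):
  m0 = rec X. c.c.c.X\{b,c}\{b,c} :: —c→ m1
  m1 = c.c.(rec X. c.c.c.X\{b,c}\{b,c})\{b,c}\{b,c} :: —c→ m2
  m2 = c.(rec X. c.c.c.X\{b,c}\{b,c})\{b,c}\{b,c} :: —c→ m3
  m3 = (rec X. c.c.c.X\{b,c}\{b,c})\{b,c}\{b,c} :: deadlocked
Reachable graph of Q (5 states):
  n0 = rec X. c.c.(c.X\{b,c}\{b,c} + b.0) :: —c→ n1
  n1 = c.(c.(rec X. c.c.(c.X\{b,c}\{b,c} + b.0))\{b,c}\{b,c} + b.0) :: —c→ n2
  n2 = c.(rec X. c.c.(c.X\{b,c}\{b,c} + b.0))\{b,c}\{b,c} + b.0 :: —b→ n3, —c→ n4
  n3 = 0 :: deadlocked
  n4 = (rec X. c.c.(c.X\{b,c}\{b,c} + b.0))\{b,c}\{b,c} :: deadlocked
Trace ⟨ccb⟩ through Q, begin at {n0}:
  after c @ step 1: {n1}
  after c @ step 2: {n2}
  after b @ step 3: {n3}
  ✓ Q
Trace ⟨ccb⟩ through P, begin at {m0}:
  after c @ step 1: {m1}
  after c @ step 2: {m2}
  after b @ step 3: no successor for P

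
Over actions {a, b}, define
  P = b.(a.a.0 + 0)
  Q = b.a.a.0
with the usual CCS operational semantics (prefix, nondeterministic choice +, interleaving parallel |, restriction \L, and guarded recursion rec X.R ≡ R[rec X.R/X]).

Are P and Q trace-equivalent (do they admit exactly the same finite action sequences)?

traces(P) = traces(Q)

LTS(P): 4 reachable states
  s0 = b.(a.a.0 + 0) :: =b=> s1
  s1 = a.a.0 + 0 :: =a=> s2
  s2 = a.0 :: =a=> s3
  s3 = 0 :: (no moves)
LTS(Q): 4 reachable states
  t0 = b.a.a.0 :: =b=> t1
  t1 = a.a.0 :: =a=> t2
  t2 = a.0 :: =a=> t3
  t3 = 0 :: (no moves)
Partition-refinement fixed point:
  B0 = {s0, t0}
  B1 = {s1, t1}
  B2 = {s2, t2}
  B3 = {s3, t3}
s0 ∈ B0, t0 ∈ B0 → same block
Bisimilar ⇒ trace-equivalent.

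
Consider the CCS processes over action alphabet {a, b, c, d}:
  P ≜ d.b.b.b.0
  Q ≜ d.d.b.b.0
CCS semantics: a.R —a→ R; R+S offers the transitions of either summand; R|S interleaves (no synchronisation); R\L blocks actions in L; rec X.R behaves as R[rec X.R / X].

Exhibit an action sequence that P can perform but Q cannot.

Reachable graph of P (5 states):
  m0 = d.b.b.b.0 has moves —d→ m1
  m1 = b.b.b.0 has moves —b→ m2
  m2 = b.b.0 has moves —b→ m3
  m3 = b.0 has moves —b→ m4
  m4 = 0 has moves deadlocked
Reachable graph of Q (5 states):
  n0 = d.d.b.b.0 has moves —d→ n1
  n1 = d.b.b.0 has moves —d→ n2
  n2 = b.b.0 has moves —b→ n3
  n3 = b.0 has moves —b→ n4
  n4 = 0 has moves deadlocked
Executing db from P (initial set {m0}):
  step 1 (d): {m1}
  step 2 (b): {m2}
  ✓ P
Executing db from Q (initial set {n0}):
  step 1 (d): {n1}
  step 2 (b): no successor for Q

db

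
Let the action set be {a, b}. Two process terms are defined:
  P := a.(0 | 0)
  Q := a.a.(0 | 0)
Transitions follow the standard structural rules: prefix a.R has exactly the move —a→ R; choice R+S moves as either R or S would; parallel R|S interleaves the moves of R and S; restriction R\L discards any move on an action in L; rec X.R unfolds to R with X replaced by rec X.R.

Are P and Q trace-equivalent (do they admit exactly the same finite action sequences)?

Reachable graph of P (2 states):
  s0 = a.(0 | 0) | -a-> s1
  s1 = 0 | 0 | ·
Reachable graph of Q (3 states):
  t0 = a.a.(0 | 0) | -a-> t1
  t1 = a.(0 | 0) | -a-> t2
  t2 = 0 | 0 | ·
Trace ⟨aa⟩ through Q, begin at {t0}:
  step 1 (a): {t1}
  step 2 (a): {t2}
  ✓ Q
Trace ⟨aa⟩ through P, begin at {s0}:
  step 1 (a): {s1}
  step 2 (a): ∅  — P cannot continue

traces(P) ≠ traces(Q) — witness ⟨aa⟩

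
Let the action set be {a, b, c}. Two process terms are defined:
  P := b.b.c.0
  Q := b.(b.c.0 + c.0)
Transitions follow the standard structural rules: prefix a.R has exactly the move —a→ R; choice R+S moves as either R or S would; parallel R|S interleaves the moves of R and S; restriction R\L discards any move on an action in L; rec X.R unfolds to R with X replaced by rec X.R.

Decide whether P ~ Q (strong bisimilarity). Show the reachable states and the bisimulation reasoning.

P ≁ Q

LTS(P): 4 reachable states
  u0 = b.b.c.0 ⊢ --b--▸ u1
  u1 = b.c.0 ⊢ --b--▸ u2
  u2 = c.0 ⊢ --c--▸ u3
  u3 = 0 ⊢ ∅
LTS(Q): 4 reachable states
  v0 = b.(b.c.0 + c.0) ⊢ --b--▸ v1
  v1 = b.c.0 + c.0 ⊢ --b--▸ v2, --c--▸ v3
  v2 = c.0 ⊢ --c--▸ v3
  v3 = 0 ⊢ ∅
Coarsest stable partition (strong bisimilarity classes):
  B0 = {u0}
  B1 = {u1}
  B2 = {u2, v2}
  B3 = {u3, v3}
  B4 = {v0}
  B5 = {v1}
u0 ∈ B0, v0 ∈ B4 → different blocks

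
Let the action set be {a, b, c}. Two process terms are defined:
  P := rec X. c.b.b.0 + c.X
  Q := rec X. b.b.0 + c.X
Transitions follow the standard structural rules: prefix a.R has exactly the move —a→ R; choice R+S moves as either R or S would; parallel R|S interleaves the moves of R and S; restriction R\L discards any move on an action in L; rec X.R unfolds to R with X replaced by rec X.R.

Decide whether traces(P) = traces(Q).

traces(P) ≠ traces(Q) — witness ⟨b⟩

P's transition system — 4 states:
  m0 = rec X. c.b.b.0 + c.X → —c→ m0, —c→ m1
  m1 = b.b.0 → —b→ m2
  m2 = b.0 → —b→ m3
  m3 = 0 → (no moves)
Q's transition system — 3 states:
  n0 = rec X. b.b.0 + c.X → —b→ n1, —c→ n0
  n1 = b.0 → —b→ n2
  n2 = 0 → (no moves)
Trace ⟨b⟩ through Q, begin at {n0}:
  step 1 (b): {n1}
  Q completes σ.
Trace ⟨b⟩ through P, begin at {m0}:
  step 1 (b): no successor for P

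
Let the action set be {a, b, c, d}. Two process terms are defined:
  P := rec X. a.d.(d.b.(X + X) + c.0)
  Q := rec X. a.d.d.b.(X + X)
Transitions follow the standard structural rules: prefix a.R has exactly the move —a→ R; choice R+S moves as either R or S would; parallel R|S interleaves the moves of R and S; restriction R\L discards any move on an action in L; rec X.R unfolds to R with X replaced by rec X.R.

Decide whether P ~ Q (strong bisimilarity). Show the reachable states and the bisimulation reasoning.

P's transition system — 6 states:
  u0 = rec X. a.d.(d.b.(X + X) + c.0) has moves =a=> u1
  u1 = d.(d.b.((rec X. a.d.(d.b.(X + X) + c.0)) + (rec X. a.d.(d.b.(X + X) + c.0))) + c.0) has moves =d=> u2
  u2 = d.b.((rec X. a.d.(d.b.(X + X) + c.0)) + (rec X. a.d.(d.b.(X + X) + c.0))) + c.0 has moves =c=> u3, =d=> u4
  u3 = 0 has moves ·
  u4 = b.((rec X. a.d.(d.b.(X + X) + c.0)) + (rec X. a.d.(d.b.(X + X) + c.0))) has moves =b=> u5
  u5 = (rec X. a.d.(d.b.(X + X) + c.0)) + (rec X. a.d.(d.b.(X + X) + c.0)) has moves =a=> u1
Q's transition system — 5 states:
  v0 = rec X. a.d.d.b.(X + X) has moves =a=> v1
  v1 = d.d.b.((rec X. a.d.d.b.(X + X)) + (rec X. a.d.d.b.(X + X))) has moves =d=> v2
  v2 = d.b.((rec X. a.d.d.b.(X + X)) + (rec X. a.d.d.b.(X + X))) has moves =d=> v3
  v3 = b.((rec X. a.d.d.b.(X + X)) + (rec X. a.d.d.b.(X + X))) has moves =b=> v4
  v4 = (rec X. a.d.d.b.(X + X)) + (rec X. a.d.d.b.(X + X)) has moves =a=> v1
Coarsest stable partition (strong bisimilarity classes):
  B0 = {u0, u5}
  B1 = {u1}
  B2 = {u2}
  B3 = {u4}
  B4 = {u3}
  B5 = {v0, v4}
  B6 = {v1}
  B7 = {v2}
  B8 = {v3}
u0 ∈ B0, v0 ∈ B5 → different blocks

NO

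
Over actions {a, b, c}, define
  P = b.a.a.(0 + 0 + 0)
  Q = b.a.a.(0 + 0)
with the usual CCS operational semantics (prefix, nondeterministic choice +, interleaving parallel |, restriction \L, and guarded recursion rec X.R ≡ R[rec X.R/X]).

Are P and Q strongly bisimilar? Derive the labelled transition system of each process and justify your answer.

P ~ Q

P's transition system — 4 states:
  s0 = b.a.a.(0 + 0 + 0) → --b--▸ s1
  s1 = a.a.(0 + 0 + 0) → --a--▸ s2
  s2 = a.(0 + 0 + 0) → --a--▸ s3
  s3 = 0 + 0 + 0 → deadlocked
Q's transition system — 4 states:
  t0 = b.a.a.(0 + 0) → --b--▸ t1
  t1 = a.a.(0 + 0) → --a--▸ t2
  t2 = a.(0 + 0) → --a--▸ t3
  t3 = 0 + 0 → deadlocked
Partition-refinement fixed point:
  B0 = {s0, t0}
  B1 = {s1, t1}
  B2 = {s2, t2}
  B3 = {s3, t3}
s0 ∈ B0, t0 ∈ B0 → same block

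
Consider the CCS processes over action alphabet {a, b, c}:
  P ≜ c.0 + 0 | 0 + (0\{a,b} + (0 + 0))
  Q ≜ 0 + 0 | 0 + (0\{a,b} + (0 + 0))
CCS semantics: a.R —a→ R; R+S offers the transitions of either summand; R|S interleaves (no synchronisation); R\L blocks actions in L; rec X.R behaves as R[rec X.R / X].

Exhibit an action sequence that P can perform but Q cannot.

c

LTS(P): 2 reachable states
  p0 = c.0 + 0 | 0 + (0\{a,b} + (0 + 0)) → --c--▸ p1
  p1 = 0 → stopped
LTS(Q): 1 reachable states
  q0 = 0 + 0 | 0 + (0\{a,b} + (0 + 0)) → stopped
Executing c from P (initial set {p0}):
  after c @ step 1: {p1}
  — P admits the full trace.
Executing c from Q (initial set {q0}):
  after c @ step 1: ∅  — Q cannot continue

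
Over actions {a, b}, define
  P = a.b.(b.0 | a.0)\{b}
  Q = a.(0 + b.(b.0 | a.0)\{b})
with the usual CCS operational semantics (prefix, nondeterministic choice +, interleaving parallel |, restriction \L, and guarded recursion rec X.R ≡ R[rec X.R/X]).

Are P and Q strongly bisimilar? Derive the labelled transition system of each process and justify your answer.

YES

LTS(P): 4 reachable states
  p0 = a.b.(b.0 | a.0)\{b} ⊢ --a--▸ p1
  p1 = b.(b.0 | a.0)\{b} ⊢ --b--▸ p2
  p2 = (b.0 | a.0)\{b} ⊢ --a--▸ p3
  p3 = (b.0 | 0)\{b} ⊢ ·
LTS(Q): 4 reachable states
  q0 = a.(0 + b.(b.0 | a.0)\{b}) ⊢ --a--▸ q1
  q1 = 0 + b.(b.0 | a.0)\{b} ⊢ --b--▸ q2
  q2 = (b.0 | a.0)\{b} ⊢ --a--▸ q3
  q3 = (b.0 | 0)\{b} ⊢ ·
Partition-refinement fixed point:
  B0 = {p0, q0}
  B1 = {p1, q1}
  B2 = {p2, q2}
  B3 = {p3, q3}
p0 ∈ B0, q0 ∈ B0 → same block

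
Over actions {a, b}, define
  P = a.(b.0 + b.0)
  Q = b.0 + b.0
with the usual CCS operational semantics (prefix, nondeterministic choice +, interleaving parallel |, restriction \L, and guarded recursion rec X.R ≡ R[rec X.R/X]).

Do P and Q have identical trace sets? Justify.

Reachable graph of P (3 states):
  m0 = a.(b.0 + b.0) :: —a→ m1
  m1 = b.0 + b.0 :: —b→ m2
  m2 = 0 :: deadlocked
Reachable graph of Q (2 states):
  n0 = b.0 + b.0 :: —b→ n1
  n1 = 0 :: deadlocked
Executing a from P (initial set {m0}):
  [1] a ⇒ {m1}
  — P admits the full trace.
Executing a from Q (initial set {n0}):
  [1] a ⇒ no successor for Q

NO — witness ⟨a⟩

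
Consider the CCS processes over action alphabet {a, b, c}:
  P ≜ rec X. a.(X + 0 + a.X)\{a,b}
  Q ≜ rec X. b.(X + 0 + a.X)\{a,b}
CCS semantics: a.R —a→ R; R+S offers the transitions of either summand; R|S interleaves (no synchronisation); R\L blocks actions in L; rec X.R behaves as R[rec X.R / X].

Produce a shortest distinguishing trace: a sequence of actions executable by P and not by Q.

a

LTS(P): 2 reachable states
  u0 = rec X. a.(X + 0 + a.X)\{a,b} ⊢ =a=> u1
  u1 = ((rec X. a.(X + 0 + a.X)\{a,b}) + 0 + a.(rec X. a.(X + 0 + a.X)\{a,b}))\{a,b} ⊢ ∅
LTS(Q): 2 reachable states
  v0 = rec X. b.(X + 0 + a.X)\{a,b} ⊢ =b=> v1
  v1 = ((rec X. b.(X + 0 + a.X)\{a,b}) + 0 + a.(rec X. b.(X + 0 + a.X)\{a,b}))\{a,b} ⊢ ∅
Executing a from P (initial set {u0}):
  [1] a ⇒ {u1}
  P completes σ.
Executing a from Q (initial set {v0}):
  [1] a ⇒ ∅ (Q stuck)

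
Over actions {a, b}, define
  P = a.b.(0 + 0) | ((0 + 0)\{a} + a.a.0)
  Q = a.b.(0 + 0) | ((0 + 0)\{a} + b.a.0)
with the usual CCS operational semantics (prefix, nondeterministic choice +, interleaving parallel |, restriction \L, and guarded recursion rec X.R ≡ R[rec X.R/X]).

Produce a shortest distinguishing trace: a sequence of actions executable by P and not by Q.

aa

P's transition system — 9 states:
  m0 = a.b.(0 + 0) | ((0 + 0)\{a} + a.a.0) → --a--▸ m1, --a--▸ m2
  m1 = a.b.(0 + 0) | a.0 → --a--▸ m3, --a--▸ m4
  m2 = b.(0 + 0) | ((0 + 0)\{a} + a.a.0) → --a--▸ m4, --b--▸ m5
  m3 = a.b.(0 + 0) | 0 → --a--▸ m6
  m4 = b.(0 + 0) | a.0 → --a--▸ m6, --b--▸ m7
  m5 = (0 + 0) | ((0 + 0)\{a} + a.a.0) → --a--▸ m7
  m6 = b.(0 + 0) | 0 → --b--▸ m8
  m7 = (0 + 0) | a.0 → --a--▸ m8
  m8 = (0 + 0) | 0 → ∅
Q's transition system — 9 states:
  n0 = a.b.(0 + 0) | ((0 + 0)\{a} + b.a.0) → --a--▸ n1, --b--▸ n2
  n1 = b.(0 + 0) | ((0 + 0)\{a} + b.a.0) → --b--▸ n3, --b--▸ n4
  n2 = a.b.(0 + 0) | a.0 → --a--▸ n4, --a--▸ n5
  n3 = (0 + 0) | ((0 + 0)\{a} + b.a.0) → --b--▸ n6
  n4 = b.(0 + 0) | a.0 → --a--▸ n7, --b--▸ n6
  n5 = a.b.(0 + 0) | 0 → --a--▸ n7
  n6 = (0 + 0) | a.0 → --a--▸ n8
  n7 = b.(0 + 0) | 0 → --b--▸ n8
  n8 = (0 + 0) | 0 → ∅
Run σ = ⟨aa⟩ on P: start {m0}
  [1] a ⇒ {m1, m2}
  [2] a ⇒ {m3, m4}
  P completes σ.
Run σ = ⟨aa⟩ on Q: start {n0}
  [1] a ⇒ {n1}
  [2] a ⇒ ∅ (Q stuck)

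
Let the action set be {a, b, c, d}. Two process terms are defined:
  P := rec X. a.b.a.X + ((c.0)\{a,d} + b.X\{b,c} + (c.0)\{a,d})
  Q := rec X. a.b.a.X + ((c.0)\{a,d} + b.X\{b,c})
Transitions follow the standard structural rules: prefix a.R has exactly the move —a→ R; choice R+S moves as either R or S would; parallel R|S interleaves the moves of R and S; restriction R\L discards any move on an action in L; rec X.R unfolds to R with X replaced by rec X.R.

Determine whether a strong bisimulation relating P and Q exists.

YES

P's transition system — 6 states:
  p0 = rec X. a.b.a.X + ((c.0)\{a,d} + b.X\{b,c} + (c.0)\{a,d}) ⊢ ··a··> p1, ··b··> p2, ··c··> p3
  p1 = b.a.(rec X. a.b.a.X + ((c.0)\{a,d} + b.X\{b,c} + (c.0)\{a,d})) ⊢ ··b··> p4
  p2 = (rec X. a.b.a.X + ((c.0)\{a,d} + b.X\{b,c} + (c.0)\{a,d}))\{b,c} ⊢ ··a··> p5
  p3 = 0\{a,d} ⊢ ·
  p4 = a.(rec X. a.b.a.X + ((c.0)\{a,d} + b.X\{b,c} + (c.0)\{a,d})) ⊢ ··a··> p0
  p5 = (b.a.(rec X. a.b.a.X + ((c.0)\{a,d} + b.X\{b,c} + (c.0)\{a,d})))\{b,c} ⊢ ·
Q's transition system — 6 states:
  q0 = rec X. a.b.a.X + ((c.0)\{a,d} + b.X\{b,c}) ⊢ ··a··> q1, ··b··> q2, ··c··> q3
  q1 = b.a.(rec X. a.b.a.X + ((c.0)\{a,d} + b.X\{b,c})) ⊢ ··b··> q4
  q2 = (rec X. a.b.a.X + ((c.0)\{a,d} + b.X\{b,c}))\{b,c} ⊢ ··a··> q5
  q3 = 0\{a,d} ⊢ ·
  q4 = a.(rec X. a.b.a.X + ((c.0)\{a,d} + b.X\{b,c})) ⊢ ··a··> q0
  q5 = (b.a.(rec X. a.b.a.X + ((c.0)\{a,d} + b.X\{b,c})))\{b,c} ⊢ ·
Bisimilarity quotient blocks:
  B0 = {p0, q0}
  B1 = {p2, q2}
  B2 = {p3, p5, q3, q5}
  B3 = {p1, q1}
  B4 = {p4, q4}
p0 ∈ B0, q0 ∈ B0 → same block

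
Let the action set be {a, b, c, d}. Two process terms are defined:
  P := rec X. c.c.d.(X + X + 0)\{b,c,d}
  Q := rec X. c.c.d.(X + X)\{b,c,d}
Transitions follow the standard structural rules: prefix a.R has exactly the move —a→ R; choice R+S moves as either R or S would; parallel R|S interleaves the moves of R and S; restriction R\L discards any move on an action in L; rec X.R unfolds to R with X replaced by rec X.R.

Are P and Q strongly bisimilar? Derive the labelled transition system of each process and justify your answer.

bisimilar

LTS(P): 4 reachable states
  s0 = rec X. c.c.d.(X + X + 0)\{b,c,d} ⊢ ··c··> s1
  s1 = c.d.((rec X. c.c.d.(X + X + 0)\{b,c,d}) + (rec X. c.c.d.(X + X + 0)\{b,c,d}) + 0)\{b,c,d} ⊢ ··c··> s2
  s2 = d.((rec X. c.c.d.(X + X + 0)\{b,c,d}) + (rec X. c.c.d.(X + X + 0)\{b,c,d}) + 0)\{b,c,d} ⊢ ··d··> s3
  s3 = ((rec X. c.c.d.(X + X + 0)\{b,c,d}) + (rec X. c.c.d.(X + X + 0)\{b,c,d}) + 0)\{b,c,d} ⊢ deadlocked
LTS(Q): 4 reachable states
  t0 = rec X. c.c.d.(X + X)\{b,c,d} ⊢ ··c··> t1
  t1 = c.d.((rec X. c.c.d.(X + X)\{b,c,d}) + (rec X. c.c.d.(X + X)\{b,c,d}))\{b,c,d} ⊢ ··c··> t2
  t2 = d.((rec X. c.c.d.(X + X)\{b,c,d}) + (rec X. c.c.d.(X + X)\{b,c,d}))\{b,c,d} ⊢ ··d··> t3
  t3 = ((rec X. c.c.d.(X + X)\{b,c,d}) + (rec X. c.c.d.(X + X)\{b,c,d}))\{b,c,d} ⊢ deadlocked
Partition-refinement fixed point:
  B0 = {s0, t0}
  B1 = {s1, t1}
  B2 = {s2, t2}
  B3 = {s3, t3}
s0 ∈ B0, t0 ∈ B0 → same block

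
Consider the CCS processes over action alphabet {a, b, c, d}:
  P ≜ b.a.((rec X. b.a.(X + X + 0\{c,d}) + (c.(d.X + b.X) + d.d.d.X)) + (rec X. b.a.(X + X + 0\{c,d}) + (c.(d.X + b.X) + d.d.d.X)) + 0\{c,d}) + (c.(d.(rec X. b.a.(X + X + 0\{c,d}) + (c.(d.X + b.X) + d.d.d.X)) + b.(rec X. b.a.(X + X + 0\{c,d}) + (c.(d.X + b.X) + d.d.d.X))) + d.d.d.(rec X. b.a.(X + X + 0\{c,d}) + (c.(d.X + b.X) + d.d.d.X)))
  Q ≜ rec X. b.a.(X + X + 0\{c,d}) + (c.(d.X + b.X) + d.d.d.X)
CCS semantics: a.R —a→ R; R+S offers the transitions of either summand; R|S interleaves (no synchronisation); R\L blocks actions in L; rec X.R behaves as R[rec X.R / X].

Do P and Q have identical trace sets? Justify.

Reachable graph of P (7 states):
  s0 = b.a.((rec X. b.a.(X + X + 0\{c,d}) + (c.(d.X + b.X) + d.d.d.X)) + (rec X. b.a.(X + X + 0\{c,d}) + (c.(d.X + b.X) + d.d.d.X)) + 0\{c,d}) + (c.(d.(rec X. b.a.(X + X + 0\{c,d}) + (c.(d.X + b.X) + d.d.d.X)) + b.(rec X. b.a.(X + X + 0\{c,d}) + (c.(d.X + b.X) + d.d.d.X))) + d.d.d.(rec X. b.a.(X + X + 0\{c,d}) + (c.(d.X + b.X) + d.d.d.X))) → -b-> s1, -c-> s2, -d-> s3
  s1 = a.((rec X. b.a.(X + X + 0\{c,d}) + (c.(d.X + b.X) + d.d.d.X)) + (rec X. b.a.(X + X + 0\{c,d}) + (c.(d.X + b.X) + d.d.d.X)) + 0\{c,d}) → -a-> s4
  s2 = d.(rec X. b.a.(X + X + 0\{c,d}) + (c.(d.X + b.X) + d.d.d.X)) + b.(rec X. b.a.(X + X + 0\{c,d}) + (c.(d.X + b.X) + d.d.d.X)) → -b-> s5, -d-> s5
  s3 = d.d.(rec X. b.a.(X + X + 0\{c,d}) + (c.(d.X + b.X) + d.d.d.X)) → -d-> s6
  s4 = (rec X. b.a.(X + X + 0\{c,d}) + (c.(d.X + b.X) + d.d.d.X)) + (rec X. b.a.(X + X + 0\{c,d}) + (c.(d.X + b.X) + d.d.d.X)) + 0\{c,d} → -b-> s1, -c-> s2, -d-> s3
  s5 = rec X. b.a.(X + X + 0\{c,d}) + (c.(d.X + b.X) + d.d.d.X) → -b-> s1, -c-> s2, -d-> s3
  s6 = d.(rec X. b.a.(X + X + 0\{c,d}) + (c.(d.X + b.X) + d.d.d.X)) → -d-> s5
Reachable graph of Q (6 states):
  t0 = rec X. b.a.(X + X + 0\{c,d}) + (c.(d.X + b.X) + d.d.d.X) → -b-> t1, -c-> t2, -d-> t3
  t1 = a.((rec X. b.a.(X + X + 0\{c,d}) + (c.(d.X + b.X) + d.d.d.X)) + (rec X. b.a.(X + X + 0\{c,d}) + (c.(d.X + b.X) + d.d.d.X)) + 0\{c,d}) → -a-> t4
  t2 = d.(rec X. b.a.(X + X + 0\{c,d}) + (c.(d.X + b.X) + d.d.d.X)) + b.(rec X. b.a.(X + X + 0\{c,d}) + (c.(d.X + b.X) + d.d.d.X)) → -b-> t0, -d-> t0
  t3 = d.d.(rec X. b.a.(X + X + 0\{c,d}) + (c.(d.X + b.X) + d.d.d.X)) → -d-> t5
  t4 = (rec X. b.a.(X + X + 0\{c,d}) + (c.(d.X + b.X) + d.d.d.X)) + (rec X. b.a.(X + X + 0\{c,d}) + (c.(d.X + b.X) + d.d.d.X)) + 0\{c,d} → -b-> t1, -c-> t2, -d-> t3
  t5 = d.(rec X. b.a.(X + X + 0\{c,d}) + (c.(d.X + b.X) + d.d.d.X)) → -d-> t0
Coarsest stable partition (strong bisimilarity classes):
  B0 = {s0, s4, s5, t0, t4}
  B1 = {s1, t1}
  B2 = {s3, t3}
  B3 = {s6, t5}
  B4 = {s2, t2}
s0 ∈ B0, t0 ∈ B0 → same block
Bisimilar ⇒ trace-equivalent.

YES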